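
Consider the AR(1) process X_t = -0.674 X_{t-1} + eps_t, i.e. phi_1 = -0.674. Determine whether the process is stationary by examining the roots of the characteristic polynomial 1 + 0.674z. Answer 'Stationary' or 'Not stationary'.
\text{Stationary}

The AR(p) characteristic polynomial is P(z) = 1 + 0.674z.
Stationarity requires all roots to lie outside the unit circle, i.e. |z| > 1 for every root.
This is linear in z: 1 + (0.674) z = 0  =>  z = -1/(0.674) = -1.48368,  |z| = 1.48368.
Moduli of all roots: 1.4837.
All moduli strictly greater than 1? Yes.
Verdict: Stationary.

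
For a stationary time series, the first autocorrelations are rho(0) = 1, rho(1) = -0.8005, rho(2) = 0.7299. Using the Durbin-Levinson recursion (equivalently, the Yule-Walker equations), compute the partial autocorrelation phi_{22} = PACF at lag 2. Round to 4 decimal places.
\phi_{22} = 0.2481

The PACF at lag k is phi_{kk}, the last component of the solution
to the Yule-Walker system G_k phi = r_k where
  (G_k)_{ij} = rho(|i - j|), (r_k)_i = rho(i), i,j = 1..k.
Equivalently, Durbin-Levinson gives phi_{kk} iteratively:
  phi_{11} = rho(1)
  phi_{kk} = [rho(k) - sum_{j=1..k-1} phi_{k-1,j} rho(k-j)]
            / [1 - sum_{j=1..k-1} phi_{k-1,j} rho(j)],
  phi_{k,j} = phi_{k-1,j} - phi_{kk} phi_{k-1,k-j},  j = 1..k-1.
Step k = 1:
  phi_11 = rho(1) = -0.8005.
Step k = 2:
  phi_22 = [rho(2) - phi_11 rho(1)] / [1 - phi_11 rho(1)] = [0.7299 - (-0.8005)(-0.8005)] / [1 - (-0.8005)(-0.8005)]
         = 0.08909975 / 0.35919975 = 0.2481.
Therefore phi_{22} = 0.2481.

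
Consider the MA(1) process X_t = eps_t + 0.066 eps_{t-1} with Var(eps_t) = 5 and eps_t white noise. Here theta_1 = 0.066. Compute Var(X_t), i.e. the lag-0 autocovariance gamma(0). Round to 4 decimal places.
\gamma(0) = 5.0218

For an MA(q) process X_t = eps_t + sum_i theta_i eps_{t-i} with
Var(eps_t) = sigma^2, the variance is
  gamma(0) = sigma^2 * (1 + sum_i theta_i^2).
  sum_i theta_i^2 = (0.066)^2 = 0.004356.
  gamma(0) = 5 * (1 + 0.004356) = 5 * 1.004356 = 5.02178, which rounds to 5.0218.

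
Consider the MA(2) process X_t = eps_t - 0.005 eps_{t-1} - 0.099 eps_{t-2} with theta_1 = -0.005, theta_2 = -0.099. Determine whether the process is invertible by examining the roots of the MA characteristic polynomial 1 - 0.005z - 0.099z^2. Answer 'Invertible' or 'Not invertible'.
\text{Invertible}

The MA(q) characteristic polynomial is P(z) = 1 - 0.005z - 0.099z^2.
Invertibility requires all roots to lie outside the unit circle, i.e. |z| > 1 for every root.
Set 1 + (-0.005) z + (-0.099) z^2 = 0, i.e. a z^2 + b z + c = 0 with a = -0.099, b = -0.005, c = 1.
Discriminant D = b^2 - 4ac = (-0.005)^2 - 4*(-0.099)*1 = 0.000025 - (-0.396) = 0.396025.
D >= 0, so the roots are real: z = (-b +/- sqrt(D)) / (2a) = (0.005 +/- 0.629305) / (-0.198).
  z_1 = (0.005 + 0.629305) / (-0.198) = -3.2036,   |z_1| = 3.2036.
  z_2 = (0.005 - 0.629305) / (-0.198) = 3.1531,   |z_2| = 3.1531.
Moduli of all roots: 3.2036, 3.1531.
All moduli strictly greater than 1? Yes.
Verdict: Invertible.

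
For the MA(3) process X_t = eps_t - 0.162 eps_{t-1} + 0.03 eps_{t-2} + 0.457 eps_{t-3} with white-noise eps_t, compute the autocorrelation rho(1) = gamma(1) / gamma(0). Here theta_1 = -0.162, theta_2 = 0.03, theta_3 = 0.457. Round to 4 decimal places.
\rho(1) = -0.1239

For an MA(q) process with theta_0 = 1, the autocovariance is
  gamma(k) = sigma^2 * sum_{i=0..q-k} theta_i * theta_{i+k},
and rho(k) = gamma(k) / gamma(0). Sigma^2 cancels.
  numerator   = (1)*(-0.162) + (-0.162)*(0.03) + (0.03)*(0.457) = -0.15315.
  denominator = (1)^2 + (-0.162)^2 + (0.03)^2 + (0.457)^2 = 1.235993.
  rho(1) = -0.15315 / 1.235993 = -0.1239.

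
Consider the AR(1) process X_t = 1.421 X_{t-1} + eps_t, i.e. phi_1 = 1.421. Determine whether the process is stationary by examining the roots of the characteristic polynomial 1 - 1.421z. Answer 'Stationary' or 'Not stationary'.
\text{Not stationary}

The AR(p) characteristic polynomial is P(z) = 1 - 1.421z.
Stationarity requires all roots to lie outside the unit circle, i.e. |z| > 1 for every root.
This is linear in z: 1 + (-1.421) z = 0  =>  z = -1/(-1.421) = 0.70373,  |z| = 0.70373.
Moduli of all roots: 0.7037.
All moduli strictly greater than 1? No.
Verdict: Not stationary.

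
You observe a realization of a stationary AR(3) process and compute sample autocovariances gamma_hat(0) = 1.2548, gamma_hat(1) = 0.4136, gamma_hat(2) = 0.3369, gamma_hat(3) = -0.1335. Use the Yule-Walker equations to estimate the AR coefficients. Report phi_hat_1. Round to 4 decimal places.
\hat\phi_{1} = 0.3200

The Yule-Walker equations for an AR(p) process read, in matrix form,
  Gamma_p phi = r_p,   with   (Gamma_p)_{ij} = gamma(|i - j|),
                       (r_p)_i = gamma(i),   i,j = 1..p.
Substitute the sample gammas (Toeplitz matrix and right-hand side of size 3):
  Gamma_p = [[1.2548, 0.4136, 0.3369], [0.4136, 1.2548, 0.4136], [0.3369, 0.4136, 1.2548]]
  r_p     = [0.4136, 0.3369, -0.1335]
Written out (R1..R3):
  (R1) 1.2548 phi_1 + 0.4136 phi_2 + 0.3369 phi_3 = 0.4136
  (R2) 0.4136 phi_1 + 1.2548 phi_2 + 0.4136 phi_3 = 0.3369
  (R3) 0.3369 phi_1 + 0.4136 phi_2 + 1.2548 phi_3 = -0.1335
Gaussian elimination:
  R2 <- R2 - (0.4136/1.2548) R1 = R2 - (0.329614) R1:  1.118472 phi_2 + 0.302553 phi_3 = 0.200572
  R3 <- R3 - (0.3369/1.2548) R1 = R3 - (0.268489) R1:  0.302553 phi_2 + 1.164346 phi_3 = -0.244547
  R3 <- R3 - (0.302553/1.118472) R2 = R3 - (0.270506) R2:  1.082504 phi_3 = -0.298803
Back-substitution:
  phi_hat_3 = -0.298803 / 1.082504 = -0.276029
  phi_hat_2 = (0.200572 - (0.302553)(-0.276029)) / 1.118472 = 0.253994
  phi_hat_1 = (0.4136 - (0.4136)(0.253994) - (0.3369)(-0.276029)) / 1.2548 = 0.320005
So phi_hat = [0.3200, 0.2540, -0.2760].
Therefore phi_hat_1 = 0.3200.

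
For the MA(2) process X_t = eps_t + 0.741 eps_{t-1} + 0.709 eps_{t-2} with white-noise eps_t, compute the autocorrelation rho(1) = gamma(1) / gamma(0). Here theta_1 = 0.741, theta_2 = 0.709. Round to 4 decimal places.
\rho(1) = 0.6172

For an MA(q) process with theta_0 = 1, the autocovariance is
  gamma(k) = sigma^2 * sum_{i=0..q-k} theta_i * theta_{i+k},
and rho(k) = gamma(k) / gamma(0). Sigma^2 cancels.
  numerator   = (1)*(0.741) + (0.741)*(0.709) = 1.266369.
  denominator = (1)^2 + (0.741)^2 + (0.709)^2 = 2.051762.
  rho(1) = 1.266369 / 2.051762 = 0.6172.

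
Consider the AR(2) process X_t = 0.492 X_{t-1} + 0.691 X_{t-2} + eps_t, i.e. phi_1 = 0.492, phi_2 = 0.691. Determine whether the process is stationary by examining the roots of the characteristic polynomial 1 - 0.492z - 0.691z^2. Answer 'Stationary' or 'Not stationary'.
\text{Not stationary}

The AR(p) characteristic polynomial is P(z) = 1 - 0.492z - 0.691z^2.
Stationarity requires all roots to lie outside the unit circle, i.e. |z| > 1 for every root.
Set 1 + (-0.492) z + (-0.691) z^2 = 0, i.e. a z^2 + b z + c = 0 with a = -0.691, b = -0.492, c = 1.
Discriminant D = b^2 - 4ac = (-0.492)^2 - 4*(-0.691)*1 = 0.242064 - (-2.764) = 3.006064.
D >= 0, so the roots are real: z = (-b +/- sqrt(D)) / (2a) = (0.492 +/- 1.7338) / (-1.382).
  z_1 = (0.492 + 1.7338) / (-1.382) = -1.6106,   |z_1| = 1.6106.
  z_2 = (0.492 - 1.7338) / (-1.382) = 0.8986,   |z_2| = 0.8986.
Moduli of all roots: 1.6106, 0.8986.
All moduli strictly greater than 1? No.
Verdict: Not stationary.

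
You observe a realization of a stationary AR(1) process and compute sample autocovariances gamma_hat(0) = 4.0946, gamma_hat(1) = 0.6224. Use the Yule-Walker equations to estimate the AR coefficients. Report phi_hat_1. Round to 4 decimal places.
\hat\phi_{1} = 0.1520

The Yule-Walker equations for an AR(p) process read, in matrix form,
  Gamma_p phi = r_p,   with   (Gamma_p)_{ij} = gamma(|i - j|),
                       (r_p)_i = gamma(i),   i,j = 1..p.
Substitute the sample gammas (Toeplitz matrix and right-hand side of size 1):
  Gamma_p = [[4.0946]]
  r_p     = [0.6224]
With p = 1 this is the single equation gamma(0) phi_1 = gamma(1):
  phi_hat_1 = gamma(1) / gamma(0) = 0.6224 / 4.0946 = 0.1520.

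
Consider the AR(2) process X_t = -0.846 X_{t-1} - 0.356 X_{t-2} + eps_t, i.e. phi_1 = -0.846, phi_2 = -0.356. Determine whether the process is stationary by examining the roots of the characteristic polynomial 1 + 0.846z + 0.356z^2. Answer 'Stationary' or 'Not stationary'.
\text{Stationary}

The AR(p) characteristic polynomial is P(z) = 1 + 0.846z + 0.356z^2.
Stationarity requires all roots to lie outside the unit circle, i.e. |z| > 1 for every root.
Set 1 + (0.846) z + (0.356) z^2 = 0, i.e. a z^2 + b z + c = 0 with a = 0.356, b = 0.846, c = 1.
Discriminant D = b^2 - 4ac = (0.846)^2 - 4*(0.356)*1 = 0.715716 - (1.424) = -0.708284.
D < 0, so the roots are the complex-conjugate pair z = (-b +/- i sqrt(-D)) / (2a) = -1.1882 +/- 1.182i.
For a conjugate pair |z|^2 = z * conj(z) = (product of roots) = c/a = 1/(0.356) = 2.808989, so |z| = sqrt(2.808989) = 1.676 for both roots.
Moduli of all roots: 1.6760, 1.6760.
All moduli strictly greater than 1? Yes.
Verdict: Stationary.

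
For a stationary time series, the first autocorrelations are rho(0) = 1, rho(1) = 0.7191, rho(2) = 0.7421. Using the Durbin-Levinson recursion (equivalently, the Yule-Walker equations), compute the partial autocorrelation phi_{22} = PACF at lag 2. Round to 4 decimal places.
\phi_{22} = 0.4659

The PACF at lag k is phi_{kk}, the last component of the solution
to the Yule-Walker system G_k phi = r_k where
  (G_k)_{ij} = rho(|i - j|), (r_k)_i = rho(i), i,j = 1..k.
Equivalently, Durbin-Levinson gives phi_{kk} iteratively:
  phi_{11} = rho(1)
  phi_{kk} = [rho(k) - sum_{j=1..k-1} phi_{k-1,j} rho(k-j)]
            / [1 - sum_{j=1..k-1} phi_{k-1,j} rho(j)],
  phi_{k,j} = phi_{k-1,j} - phi_{kk} phi_{k-1,k-j},  j = 1..k-1.
Step k = 1:
  phi_11 = rho(1) = 0.7191.
Step k = 2:
  phi_22 = [rho(2) - phi_11 rho(1)] / [1 - phi_11 rho(1)] = [0.7421 - (0.7191)(0.7191)] / [1 - (0.7191)(0.7191)]
         = 0.22499519 / 0.48289519 = 0.4659.
Therefore phi_{22} = 0.4659.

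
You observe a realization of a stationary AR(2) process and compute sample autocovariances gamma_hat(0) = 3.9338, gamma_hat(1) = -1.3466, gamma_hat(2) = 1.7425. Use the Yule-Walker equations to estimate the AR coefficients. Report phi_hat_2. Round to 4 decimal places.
\hat\phi_{2} = 0.3690

The Yule-Walker equations for an AR(p) process read, in matrix form,
  Gamma_p phi = r_p,   with   (Gamma_p)_{ij} = gamma(|i - j|),
                       (r_p)_i = gamma(i),   i,j = 1..p.
Substitute the sample gammas (Toeplitz matrix and right-hand side of size 2):
  Gamma_p = [[3.9338, -1.3466], [-1.3466, 3.9338]]
  r_p     = [-1.3466, 1.7425]
Written out:
  3.9338 phi_1 - 1.3466 phi_2 = -1.3466
  -1.3466 phi_1 + 3.9338 phi_2 = 1.7425
Solve by Cramer's rule:
  det = gamma(0)^2 - gamma(1)^2 = (3.9338)^2 - (-1.3466)^2 = 15.47478244 - 1.81333156 = 13.66145088
  phi_hat_1 = [gamma(1) gamma(0) - gamma(1) gamma(2)] / det = [(-1.3466)(3.9338) - (-1.3466)(1.7425)] / 13.66145088 = -2.95080458 / 13.66145088 = -0.216
  phi_hat_2 = [gamma(0) gamma(2) - gamma(1)^2] / det = [(3.9338)(1.7425) - (-1.3466)^2] / 13.66145088 = 5.04131494 / 13.66145088 = 0.369
So phi_hat = [-0.2160, 0.3690].
Therefore phi_hat_2 = 0.3690.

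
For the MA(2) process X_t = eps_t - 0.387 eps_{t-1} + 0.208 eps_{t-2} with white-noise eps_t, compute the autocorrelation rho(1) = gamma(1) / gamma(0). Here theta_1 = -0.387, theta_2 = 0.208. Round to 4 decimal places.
\rho(1) = -0.3919

For an MA(q) process with theta_0 = 1, the autocovariance is
  gamma(k) = sigma^2 * sum_{i=0..q-k} theta_i * theta_{i+k},
and rho(k) = gamma(k) / gamma(0). Sigma^2 cancels.
  numerator   = (1)*(-0.387) + (-0.387)*(0.208) = -0.467496.
  denominator = (1)^2 + (-0.387)^2 + (0.208)^2 = 1.193033.
  rho(1) = -0.467496 / 1.193033 = -0.3919.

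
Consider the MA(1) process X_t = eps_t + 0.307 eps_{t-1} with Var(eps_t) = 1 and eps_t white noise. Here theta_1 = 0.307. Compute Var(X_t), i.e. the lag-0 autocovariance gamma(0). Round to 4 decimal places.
\gamma(0) = 1.0942

For an MA(q) process X_t = eps_t + sum_i theta_i eps_{t-i} with
Var(eps_t) = sigma^2, the variance is
  gamma(0) = sigma^2 * (1 + sum_i theta_i^2).
  sum_i theta_i^2 = (0.307)^2 = 0.094249.
  gamma(0) = 1 * (1 + 0.094249) = 1 * 1.094249 = 1.094249, which rounds to 1.0942.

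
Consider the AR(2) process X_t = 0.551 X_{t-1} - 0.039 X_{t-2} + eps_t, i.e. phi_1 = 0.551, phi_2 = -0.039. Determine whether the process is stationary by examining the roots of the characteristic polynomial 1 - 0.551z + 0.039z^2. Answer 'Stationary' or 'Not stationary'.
\text{Stationary}

The AR(p) characteristic polynomial is P(z) = 1 - 0.551z + 0.039z^2.
Stationarity requires all roots to lie outside the unit circle, i.e. |z| > 1 for every root.
Set 1 + (-0.551) z + (0.039) z^2 = 0, i.e. a z^2 + b z + c = 0 with a = 0.039, b = -0.551, c = 1.
Discriminant D = b^2 - 4ac = (-0.551)^2 - 4*(0.039)*1 = 0.303601 - (0.156) = 0.147601.
D >= 0, so the roots are real: z = (-b +/- sqrt(D)) / (2a) = (0.551 +/- 0.384189) / (0.078).
  z_1 = (0.551 + 0.384189) / (0.078) = 11.9896,   |z_1| = 11.9896.
  z_2 = (0.551 - 0.384189) / (0.078) = 2.1386,   |z_2| = 2.1386.
Moduli of all roots: 11.9896, 2.1386.
All moduli strictly greater than 1? Yes.
Verdict: Stationary.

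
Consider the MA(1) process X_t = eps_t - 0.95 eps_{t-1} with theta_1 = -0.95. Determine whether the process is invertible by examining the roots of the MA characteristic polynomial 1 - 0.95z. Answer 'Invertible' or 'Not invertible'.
\text{Invertible}

The MA(q) characteristic polynomial is P(z) = 1 - 0.95z.
Invertibility requires all roots to lie outside the unit circle, i.e. |z| > 1 for every root.
This is linear in z: 1 + (-0.95) z = 0  =>  z = -1/(-0.95) = 1.052632,  |z| = 1.052632.
Moduli of all roots: 1.0526.
All moduli strictly greater than 1? Yes.
Verdict: Invertible.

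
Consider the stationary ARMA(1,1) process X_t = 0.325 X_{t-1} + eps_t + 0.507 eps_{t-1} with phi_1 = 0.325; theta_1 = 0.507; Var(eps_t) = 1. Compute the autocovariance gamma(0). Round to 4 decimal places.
\gamma(0) = 1.7740

Multiply the model equation by X_{t-k} and take expectations. With theta_0 = psi_0 = 1 and psi_j the MA(infinity) weights, this gives
  gamma(k) - sum_i phi_i gamma(k-i) = c_k,
  c_k = sigma^2 * sum_{j=k..q} theta_j psi_{j-k}   (c_k = 0 for k > q),
using gamma(-m) = gamma(m).
psi-weights needed (psi_j = theta_j + sum_i phi_i psi_{j-i}):
  psi_1 = theta_1 + phi_1 = 0.507 + (0.325) = 0.832
Right-hand sides:
  c_0 = sigma^2 (1 + theta_1 psi_1) = 1 * (1 + (0.507)(0.832)) = 1 * 1.421824 = 1.421824
  c_1 = sigma^2 theta_1 = 1 * (0.507) = 0.507
  c_2 = 0
Equations for k = 0 and k = 1 (AR order 1):
  gamma(0) = phi_1 gamma(1) + c_0
  gamma(1) = phi_1 gamma(0) + c_1
Substituting the second into the first: gamma(0) (1 - phi_1^2) = c_0 + phi_1 c_1, so
  gamma(0) = (c_0 + phi_1 c_1) / (1 - phi_1^2) = (1.421824 + (0.325)(0.507)) / (1 - (0.325)^2) = 1.586599 / 0.894375 = 1.773975.
Therefore gamma(0) = 1.7740 (to 4 decimal places).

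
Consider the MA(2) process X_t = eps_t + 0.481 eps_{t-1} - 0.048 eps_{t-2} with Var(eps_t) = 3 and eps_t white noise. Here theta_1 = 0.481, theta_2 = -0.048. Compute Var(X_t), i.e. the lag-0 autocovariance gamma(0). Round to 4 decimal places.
\gamma(0) = 3.7010

For an MA(q) process X_t = eps_t + sum_i theta_i eps_{t-i} with
Var(eps_t) = sigma^2, the variance is
  gamma(0) = sigma^2 * (1 + sum_i theta_i^2).
  sum_i theta_i^2 = (0.481)^2 + (-0.048)^2 = 0.231361 + 0.002304 = 0.233665.
  gamma(0) = 3 * (1 + 0.233665) = 3 * 1.233665 = 3.700995, which rounds to 3.7010.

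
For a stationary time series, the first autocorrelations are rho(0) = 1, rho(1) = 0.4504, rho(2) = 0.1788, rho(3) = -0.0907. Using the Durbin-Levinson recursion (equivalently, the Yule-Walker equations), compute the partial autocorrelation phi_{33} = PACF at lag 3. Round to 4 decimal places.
\phi_{33} = -0.2010

The PACF at lag k is phi_{kk}, the last component of the solution
to the Yule-Walker system G_k phi = r_k where
  (G_k)_{ij} = rho(|i - j|), (r_k)_i = rho(i), i,j = 1..k.
Equivalently, Durbin-Levinson gives phi_{kk} iteratively:
  phi_{11} = rho(1)
  phi_{kk} = [rho(k) - sum_{j=1..k-1} phi_{k-1,j} rho(k-j)]
            / [1 - sum_{j=1..k-1} phi_{k-1,j} rho(j)],
  phi_{k,j} = phi_{k-1,j} - phi_{kk} phi_{k-1,k-j},  j = 1..k-1.
Step k = 1:
  phi_11 = rho(1) = 0.4504.
Step k = 2:
  phi_22 = [rho(2) - phi_11 rho(1)] / [1 - phi_11 rho(1)] = [0.1788 - (0.4504)(0.4504)] / [1 - (0.4504)(0.4504)]
         = -0.02406016 / 0.79713984 = -0.030183.
  Update: phi_21 = phi_11 - phi_22 phi_11 = 0.4504 - (-0.030183)(0.4504) = 0.463994.
Step k = 3:
  phi_33 = [rho(3) - phi_21 rho(2) - phi_22 rho(1)] / [1 - phi_21 rho(1) - phi_22 rho(2)]
    numerator   = -0.0907 - (0.463994)(0.1788) - (-0.030183)(0.4504) = -0.16006774
    denominator = 1 - (0.463994)(0.4504) - (-0.030183)(0.1788) = 0.79641363
  phi_33 = -0.16006774 / 0.79641363 = -0.201.
Therefore phi_{33} = -0.2010.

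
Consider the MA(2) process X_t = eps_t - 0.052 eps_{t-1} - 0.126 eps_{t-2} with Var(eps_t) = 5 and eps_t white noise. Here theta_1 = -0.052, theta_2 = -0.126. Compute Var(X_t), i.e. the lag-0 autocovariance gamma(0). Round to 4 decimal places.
\gamma(0) = 5.0929

For an MA(q) process X_t = eps_t + sum_i theta_i eps_{t-i} with
Var(eps_t) = sigma^2, the variance is
  gamma(0) = sigma^2 * (1 + sum_i theta_i^2).
  sum_i theta_i^2 = (-0.052)^2 + (-0.126)^2 = 0.002704 + 0.015876 = 0.01858.
  gamma(0) = 5 * (1 + 0.01858) = 5 * 1.01858 = 5.0929.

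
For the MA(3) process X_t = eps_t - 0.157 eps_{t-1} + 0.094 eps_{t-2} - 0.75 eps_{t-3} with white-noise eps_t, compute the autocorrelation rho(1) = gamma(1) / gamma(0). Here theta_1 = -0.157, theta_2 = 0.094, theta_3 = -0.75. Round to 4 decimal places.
\rho(1) = -0.1518

For an MA(q) process with theta_0 = 1, the autocovariance is
  gamma(k) = sigma^2 * sum_{i=0..q-k} theta_i * theta_{i+k},
and rho(k) = gamma(k) / gamma(0). Sigma^2 cancels.
  numerator   = (1)*(-0.157) + (-0.157)*(0.094) + (0.094)*(-0.75) = -0.242258.
  denominator = (1)^2 + (-0.157)^2 + (0.094)^2 + (-0.75)^2 = 1.595985.
  rho(1) = -0.242258 / 1.595985 = -0.1518.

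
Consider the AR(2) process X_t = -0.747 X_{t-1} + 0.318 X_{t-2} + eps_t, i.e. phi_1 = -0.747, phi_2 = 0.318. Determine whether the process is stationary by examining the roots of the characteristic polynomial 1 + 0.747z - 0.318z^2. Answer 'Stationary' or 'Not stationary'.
\text{Not stationary}

The AR(p) characteristic polynomial is P(z) = 1 + 0.747z - 0.318z^2.
Stationarity requires all roots to lie outside the unit circle, i.e. |z| > 1 for every root.
Set 1 + (0.747) z + (-0.318) z^2 = 0, i.e. a z^2 + b z + c = 0 with a = -0.318, b = 0.747, c = 1.
Discriminant D = b^2 - 4ac = (0.747)^2 - 4*(-0.318)*1 = 0.558009 - (-1.272) = 1.830009.
D >= 0, so the roots are real: z = (-b +/- sqrt(D)) / (2a) = (-0.747 +/- 1.352778) / (-0.636).
  z_1 = (-0.747 + 1.352778) / (-0.636) = -0.9525,   |z_1| = 0.9525.
  z_2 = (-0.747 - 1.352778) / (-0.636) = 3.3015,   |z_2| = 3.3015.
Moduli of all roots: 0.9525, 3.3015.
All moduli strictly greater than 1? No.
Verdict: Not stationary.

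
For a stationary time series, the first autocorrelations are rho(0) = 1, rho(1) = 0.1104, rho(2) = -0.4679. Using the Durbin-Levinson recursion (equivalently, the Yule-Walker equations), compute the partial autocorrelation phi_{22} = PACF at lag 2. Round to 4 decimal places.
\phi_{22} = -0.4860

The PACF at lag k is phi_{kk}, the last component of the solution
to the Yule-Walker system G_k phi = r_k where
  (G_k)_{ij} = rho(|i - j|), (r_k)_i = rho(i), i,j = 1..k.
Equivalently, Durbin-Levinson gives phi_{kk} iteratively:
  phi_{11} = rho(1)
  phi_{kk} = [rho(k) - sum_{j=1..k-1} phi_{k-1,j} rho(k-j)]
            / [1 - sum_{j=1..k-1} phi_{k-1,j} rho(j)],
  phi_{k,j} = phi_{k-1,j} - phi_{kk} phi_{k-1,k-j},  j = 1..k-1.
Step k = 1:
  phi_11 = rho(1) = 0.1104.
Step k = 2:
  phi_22 = [rho(2) - phi_11 rho(1)] / [1 - phi_11 rho(1)] = [-0.4679 - (0.1104)(0.1104)] / [1 - (0.1104)(0.1104)]
         = -0.48008816 / 0.98781184 = -0.486.
Therefore phi_{22} = -0.4860.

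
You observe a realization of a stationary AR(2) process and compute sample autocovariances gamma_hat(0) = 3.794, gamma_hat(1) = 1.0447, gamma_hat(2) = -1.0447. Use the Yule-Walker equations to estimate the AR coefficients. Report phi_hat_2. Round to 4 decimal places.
\hat\phi_{2} = -0.3800

The Yule-Walker equations for an AR(p) process read, in matrix form,
  Gamma_p phi = r_p,   with   (Gamma_p)_{ij} = gamma(|i - j|),
                       (r_p)_i = gamma(i),   i,j = 1..p.
Substitute the sample gammas (Toeplitz matrix and right-hand side of size 2):
  Gamma_p = [[3.794, 1.0447], [1.0447, 3.794]]
  r_p     = [1.0447, -1.0447]
Written out:
  3.794 phi_1 + 1.0447 phi_2 = 1.0447
  1.0447 phi_1 + 3.794 phi_2 = -1.0447
Solve by Cramer's rule:
  det = gamma(0)^2 - gamma(1)^2 = (3.794)^2 - (1.0447)^2 = 14.394436 - 1.09139809 = 13.30303791
  phi_hat_1 = [gamma(1) gamma(0) - gamma(1) gamma(2)] / det = [(1.0447)(3.794) - (1.0447)(-1.0447)] / 13.30303791 = 5.05498989 / 13.30303791 = 0.38
  phi_hat_2 = [gamma(0) gamma(2) - gamma(1)^2] / det = [(3.794)(-1.0447) - (1.0447)^2] / 13.30303791 = -5.05498989 / 13.30303791 = -0.38
So phi_hat = [0.3800, -0.3800].
Therefore phi_hat_2 = -0.3800.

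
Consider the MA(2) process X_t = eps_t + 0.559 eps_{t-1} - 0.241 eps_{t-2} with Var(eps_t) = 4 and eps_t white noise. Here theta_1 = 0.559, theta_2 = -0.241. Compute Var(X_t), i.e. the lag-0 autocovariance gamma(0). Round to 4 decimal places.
\gamma(0) = 5.4822

For an MA(q) process X_t = eps_t + sum_i theta_i eps_{t-i} with
Var(eps_t) = sigma^2, the variance is
  gamma(0) = sigma^2 * (1 + sum_i theta_i^2).
  sum_i theta_i^2 = (0.559)^2 + (-0.241)^2 = 0.312481 + 0.058081 = 0.370562.
  gamma(0) = 4 * (1 + 0.370562) = 4 * 1.370562 = 5.482248, which rounds to 5.4822.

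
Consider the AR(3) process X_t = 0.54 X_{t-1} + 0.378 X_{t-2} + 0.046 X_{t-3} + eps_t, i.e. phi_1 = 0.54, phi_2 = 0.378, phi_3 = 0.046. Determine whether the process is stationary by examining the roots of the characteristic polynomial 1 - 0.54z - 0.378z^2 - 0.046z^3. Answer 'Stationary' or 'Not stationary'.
\text{Stationary}

The AR(p) characteristic polynomial is P(z) = 1 - 0.54z - 0.378z^2 - 0.046z^3.
Stationarity requires all roots to lie outside the unit circle, i.e. |z| > 1 for every root.
Degree 3: look for a simple real root z0 first, then factor out (1 - z/z0) and solve the remaining quadratic.
Testing z0 = -5: P(-5) = 1 + (-0.54)(-5) + (-0.378)(-5)^2 + (-0.046)(-5)^3
  = 1 + (2.7) + (-9.45) + (5.75) = 0.  So z_0 = -5 is a root, |z_0| = 5.
Divide out the factor (1 + 0.2 z) = (1 - z/z0) (since 1/z0 = -0.2):
  P(z) = (1 + 0.2 z)(1 + (-0.74) z + (-0.23) z^2)
  [check: z-coef -0.74 - (-0.2) = -0.54; z^2-coef -0.23 - (-0.2)(-0.74) = -0.378; z^3-coef -(-0.2)(-0.23) = -0.046.]
Remaining roots from the quadratic factor 1 + (-0.74) z + (-0.23) z^2:
  Set 1 + (-0.74) z + (-0.23) z^2 = 0, i.e. a z^2 + b z + c = 0 with a = -0.23, b = -0.74, c = 1.
  Discriminant D = b^2 - 4ac = (-0.74)^2 - 4*(-0.23)*1 = 0.5476 - (-0.92) = 1.4676.
  D >= 0, so the roots are real: z = (-b +/- sqrt(D)) / (2a) = (0.74 +/- 1.211445) / (-0.46).
    z_1 = (0.74 + 1.211445) / (-0.46) = -4.2423,   |z_1| = 4.2423.
    z_2 = (0.74 - 1.211445) / (-0.46) = 1.0249,   |z_2| = 1.0249.
Moduli of all roots: 5.0000, 4.2423, 1.0249.
All moduli strictly greater than 1? Yes.
Verdict: Stationary.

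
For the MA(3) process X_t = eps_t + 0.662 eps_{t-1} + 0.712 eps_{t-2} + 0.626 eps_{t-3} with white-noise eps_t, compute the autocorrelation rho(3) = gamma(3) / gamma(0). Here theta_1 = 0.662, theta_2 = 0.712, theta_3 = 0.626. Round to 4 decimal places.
\rho(3) = 0.2679

For an MA(q) process with theta_0 = 1, the autocovariance is
  gamma(k) = sigma^2 * sum_{i=0..q-k} theta_i * theta_{i+k},
and rho(k) = gamma(k) / gamma(0). Sigma^2 cancels.
  numerator   = (1)*(0.626) = 0.626.
  denominator = (1)^2 + (0.662)^2 + (0.712)^2 + (0.626)^2 = 2.337064.
  rho(3) = 0.626 / 2.337064 = 0.2679.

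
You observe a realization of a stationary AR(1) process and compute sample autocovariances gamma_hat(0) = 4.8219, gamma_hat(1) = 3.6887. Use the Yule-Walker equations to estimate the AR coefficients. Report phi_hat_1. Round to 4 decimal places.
\hat\phi_{1} = 0.7650

The Yule-Walker equations for an AR(p) process read, in matrix form,
  Gamma_p phi = r_p,   with   (Gamma_p)_{ij} = gamma(|i - j|),
                       (r_p)_i = gamma(i),   i,j = 1..p.
Substitute the sample gammas (Toeplitz matrix and right-hand side of size 1):
  Gamma_p = [[4.8219]]
  r_p     = [3.6887]
With p = 1 this is the single equation gamma(0) phi_1 = gamma(1):
  phi_hat_1 = gamma(1) / gamma(0) = 3.6887 / 4.8219 = 0.7650.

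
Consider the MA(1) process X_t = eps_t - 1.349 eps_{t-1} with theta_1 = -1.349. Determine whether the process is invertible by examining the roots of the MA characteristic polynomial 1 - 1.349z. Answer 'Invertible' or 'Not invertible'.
\text{Not invertible}

The MA(q) characteristic polynomial is P(z) = 1 - 1.349z.
Invertibility requires all roots to lie outside the unit circle, i.e. |z| > 1 for every root.
This is linear in z: 1 + (-1.349) z = 0  =>  z = -1/(-1.349) = 0.74129,  |z| = 0.74129.
Moduli of all roots: 0.7413.
All moduli strictly greater than 1? No.
Verdict: Not invertible.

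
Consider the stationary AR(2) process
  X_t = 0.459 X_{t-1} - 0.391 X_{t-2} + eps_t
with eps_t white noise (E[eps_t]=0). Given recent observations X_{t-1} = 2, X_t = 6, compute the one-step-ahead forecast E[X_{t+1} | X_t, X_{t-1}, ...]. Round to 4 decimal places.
E[X_{t+1} \mid \mathcal F_t] = 1.9720

For an AR(p) model X_t = c + sum_i phi_i X_{t-i} + eps_t, the
one-step-ahead conditional mean is
  E[X_{t+1} | X_t, ...] = c + sum_i phi_i X_{t+1-i}.
Substitute known values:
  E[X_{t+1} | ...] = (0.459) * (6) + (-0.391) * (2)
                   = 1.9720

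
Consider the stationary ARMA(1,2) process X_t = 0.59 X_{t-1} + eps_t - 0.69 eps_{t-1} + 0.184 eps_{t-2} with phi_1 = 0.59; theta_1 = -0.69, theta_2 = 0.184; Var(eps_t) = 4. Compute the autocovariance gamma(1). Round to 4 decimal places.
\gamma(1) = -0.3934

Multiply the model equation by X_{t-k} and take expectations. With theta_0 = psi_0 = 1 and psi_j the MA(infinity) weights, this gives
  gamma(k) - sum_i phi_i gamma(k-i) = c_k,
  c_k = sigma^2 * sum_{j=k..q} theta_j psi_{j-k}   (c_k = 0 for k > q),
using gamma(-m) = gamma(m).
psi-weights needed (psi_j = theta_j + sum_i phi_i psi_{j-i}):
  psi_1 = theta_1 + phi_1 = -0.69 + (0.59) = -0.1
  psi_2 = theta_2 + phi_1 psi_1 = 0.184 + (0.59)(-0.1) = 0.125
Right-hand sides:
  c_0 = sigma^2 (1 + theta_1 psi_1 + theta_2 psi_2) = 4 * (1 + (-0.69)(-0.1) + (0.184)(0.125)) = 4 * 1.092 = 4.368
  c_1 = sigma^2 (theta_1 + theta_2 psi_1) = 4 * (-0.69 + (0.184)(-0.1)) = -2.8336
  c_2 = sigma^2 theta_2 = 4 * (0.184) = 0.736
Equations for k = 0 and k = 1 (AR order 1):
  gamma(0) = phi_1 gamma(1) + c_0
  gamma(1) = phi_1 gamma(0) + c_1
Substituting the second into the first: gamma(0) (1 - phi_1^2) = c_0 + phi_1 c_1, so
  gamma(0) = (c_0 + phi_1 c_1) / (1 - phi_1^2) = (4.368 + (0.59)(-2.8336)) / (1 - (0.59)^2) = 2.696176 / 0.6519 = 4.135874.
  gamma(1) = phi_1 gamma(0) + c_1 = (0.59)(4.135874) + (-2.8336) = -0.393435.
Therefore gamma(1) = -0.3934 (to 4 decimal places).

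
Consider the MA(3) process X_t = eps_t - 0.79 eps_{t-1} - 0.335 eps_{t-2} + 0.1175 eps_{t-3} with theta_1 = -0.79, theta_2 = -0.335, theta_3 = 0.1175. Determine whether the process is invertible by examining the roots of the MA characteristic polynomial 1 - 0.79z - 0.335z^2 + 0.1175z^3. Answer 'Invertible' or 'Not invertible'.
\text{Not invertible}

The MA(q) characteristic polynomial is P(z) = 1 - 0.79z - 0.335z^2 + 0.1175z^3.
Invertibility requires all roots to lie outside the unit circle, i.e. |z| > 1 for every root.
Degree 3: look for a simple real root z0 first, then factor out (1 - z/z0) and solve the remaining quadratic.
Testing z0 = 4: P(4) = 1 + (-0.79)(4) + (-0.335)(4)^2 + (0.1175)(4)^3
  = 1 + (-3.16) + (-5.36) + (7.52) = 0.  So z_0 = 4 is a root, |z_0| = 4.
Divide out the factor (1 - 0.25 z) = (1 - z/z0) (since 1/z0 = 0.25):
  P(z) = (1 - 0.25 z)(1 + (-0.54) z + (-0.47) z^2)
  [check: z-coef -0.54 - (0.25) = -0.79; z^2-coef -0.47 - (0.25)(-0.54) = -0.335; z^3-coef -(0.25)(-0.47) = 0.1175.]
Remaining roots from the quadratic factor 1 + (-0.54) z + (-0.47) z^2:
  Set 1 + (-0.54) z + (-0.47) z^2 = 0, i.e. a z^2 + b z + c = 0 with a = -0.47, b = -0.54, c = 1.
  Discriminant D = b^2 - 4ac = (-0.54)^2 - 4*(-0.47)*1 = 0.2916 - (-1.88) = 2.1716.
  D >= 0, so the roots are real: z = (-b +/- sqrt(D)) / (2a) = (0.54 +/- 1.473635) / (-0.94).
    z_1 = (0.54 + 1.473635) / (-0.94) = -2.1422,   |z_1| = 2.1422.
    z_2 = (0.54 - 1.473635) / (-0.94) = 0.9932,   |z_2| = 0.9932.
Moduli of all roots: 4.0000, 2.1422, 0.9932.
All moduli strictly greater than 1? No.
Verdict: Not invertible.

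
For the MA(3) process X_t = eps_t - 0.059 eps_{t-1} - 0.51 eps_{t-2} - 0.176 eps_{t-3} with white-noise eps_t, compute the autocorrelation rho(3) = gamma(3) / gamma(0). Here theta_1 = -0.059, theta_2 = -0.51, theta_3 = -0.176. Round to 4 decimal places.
\rho(3) = -0.1360

For an MA(q) process with theta_0 = 1, the autocovariance is
  gamma(k) = sigma^2 * sum_{i=0..q-k} theta_i * theta_{i+k},
and rho(k) = gamma(k) / gamma(0). Sigma^2 cancels.
  numerator   = (1)*(-0.176) = -0.176.
  denominator = (1)^2 + (-0.059)^2 + (-0.51)^2 + (-0.176)^2 = 1.294557.
  rho(3) = -0.176 / 1.294557 = -0.1360.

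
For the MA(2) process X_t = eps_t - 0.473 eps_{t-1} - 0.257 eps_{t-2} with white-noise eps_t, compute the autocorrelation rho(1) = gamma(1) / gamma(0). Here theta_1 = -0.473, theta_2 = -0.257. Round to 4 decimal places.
\rho(1) = -0.2725

For an MA(q) process with theta_0 = 1, the autocovariance is
  gamma(k) = sigma^2 * sum_{i=0..q-k} theta_i * theta_{i+k},
and rho(k) = gamma(k) / gamma(0). Sigma^2 cancels.
  numerator   = (1)*(-0.473) + (-0.473)*(-0.257) = -0.351439.
  denominator = (1)^2 + (-0.473)^2 + (-0.257)^2 = 1.289778.
  rho(1) = -0.351439 / 1.289778 = -0.2725.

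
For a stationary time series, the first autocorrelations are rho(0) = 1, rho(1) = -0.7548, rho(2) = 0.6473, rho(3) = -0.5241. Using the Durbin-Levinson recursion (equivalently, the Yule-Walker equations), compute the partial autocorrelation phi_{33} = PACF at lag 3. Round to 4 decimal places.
\phi_{33} = 0.0300

The PACF at lag k is phi_{kk}, the last component of the solution
to the Yule-Walker system G_k phi = r_k where
  (G_k)_{ij} = rho(|i - j|), (r_k)_i = rho(i), i,j = 1..k.
Equivalently, Durbin-Levinson gives phi_{kk} iteratively:
  phi_{11} = rho(1)
  phi_{kk} = [rho(k) - sum_{j=1..k-1} phi_{k-1,j} rho(k-j)]
            / [1 - sum_{j=1..k-1} phi_{k-1,j} rho(j)],
  phi_{k,j} = phi_{k-1,j} - phi_{kk} phi_{k-1,k-j},  j = 1..k-1.
Step k = 1:
  phi_11 = rho(1) = -0.7548.
Step k = 2:
  phi_22 = [rho(2) - phi_11 rho(1)] / [1 - phi_11 rho(1)] = [0.6473 - (-0.7548)(-0.7548)] / [1 - (-0.7548)(-0.7548)]
         = 0.07757696 / 0.43027696 = 0.180295.
  Update: phi_21 = phi_11 - phi_22 phi_11 = -0.7548 - (0.180295)(-0.7548) = -0.618713.
Step k = 3:
  phi_33 = [rho(3) - phi_21 rho(2) - phi_22 rho(1)] / [1 - phi_21 rho(1) - phi_22 rho(2)]
    numerator   = -0.5241 - (-0.618713)(0.6473) - (0.180295)(-0.7548) = 0.01247992
    denominator = 1 - (-0.618713)(-0.7548) - (0.180295)(0.6473) = 0.41629019
  phi_33 = 0.01247992 / 0.41629019 = 0.03.
Therefore phi_{33} = 0.0300.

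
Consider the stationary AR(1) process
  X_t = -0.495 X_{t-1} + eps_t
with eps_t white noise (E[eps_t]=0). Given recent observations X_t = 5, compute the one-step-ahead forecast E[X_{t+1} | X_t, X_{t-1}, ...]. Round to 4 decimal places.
E[X_{t+1} \mid \mathcal F_t] = -2.4750

For an AR(p) model X_t = c + sum_i phi_i X_{t-i} + eps_t, the
one-step-ahead conditional mean is
  E[X_{t+1} | X_t, ...] = c + sum_i phi_i X_{t+1-i}.
Substitute known values:
  E[X_{t+1} | ...] = (-0.495) * (5)
                   = -2.4750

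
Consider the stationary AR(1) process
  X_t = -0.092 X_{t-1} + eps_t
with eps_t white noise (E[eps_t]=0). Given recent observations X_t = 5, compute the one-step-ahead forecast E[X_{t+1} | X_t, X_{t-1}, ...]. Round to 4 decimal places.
E[X_{t+1} \mid \mathcal F_t] = -0.4600

For an AR(p) model X_t = c + sum_i phi_i X_{t-i} + eps_t, the
one-step-ahead conditional mean is
  E[X_{t+1} | X_t, ...] = c + sum_i phi_i X_{t+1-i}.
Substitute known values:
  E[X_{t+1} | ...] = (-0.092) * (5)
                   = -0.4600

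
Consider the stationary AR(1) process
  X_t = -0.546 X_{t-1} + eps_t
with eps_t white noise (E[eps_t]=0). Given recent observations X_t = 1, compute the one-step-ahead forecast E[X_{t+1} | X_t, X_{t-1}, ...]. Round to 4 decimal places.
E[X_{t+1} \mid \mathcal F_t] = -0.5460

For an AR(p) model X_t = c + sum_i phi_i X_{t-i} + eps_t, the
one-step-ahead conditional mean is
  E[X_{t+1} | X_t, ...] = c + sum_i phi_i X_{t+1-i}.
Substitute known values:
  E[X_{t+1} | ...] = (-0.546) * (1)
                   = -0.5460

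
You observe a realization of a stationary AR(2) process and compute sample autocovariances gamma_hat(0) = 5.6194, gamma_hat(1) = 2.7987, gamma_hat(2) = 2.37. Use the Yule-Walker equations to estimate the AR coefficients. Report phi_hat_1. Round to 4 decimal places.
\hat\phi_{1} = 0.3830

The Yule-Walker equations for an AR(p) process read, in matrix form,
  Gamma_p phi = r_p,   with   (Gamma_p)_{ij} = gamma(|i - j|),
                       (r_p)_i = gamma(i),   i,j = 1..p.
Substitute the sample gammas (Toeplitz matrix and right-hand side of size 2):
  Gamma_p = [[5.6194, 2.7987], [2.7987, 5.6194]]
  r_p     = [2.7987, 2.37]
Written out:
  5.6194 phi_1 + 2.7987 phi_2 = 2.7987
  2.7987 phi_1 + 5.6194 phi_2 = 2.37
Solve by Cramer's rule:
  det = gamma(0)^2 - gamma(1)^2 = (5.6194)^2 - (2.7987)^2 = 31.57765636 - 7.83272169 = 23.74493467
  phi_hat_1 = [gamma(1) gamma(0) - gamma(1) gamma(2)] / det = [(2.7987)(5.6194) - (2.7987)(2.37)] / 23.74493467 = 9.09409578 / 23.74493467 = 0.383
  phi_hat_2 = [gamma(0) gamma(2) - gamma(1)^2] / det = [(5.6194)(2.37) - (2.7987)^2] / 23.74493467 = 5.48525631 / 23.74493467 = 0.231
So phi_hat = [0.3830, 0.2310].
Therefore phi_hat_1 = 0.3830.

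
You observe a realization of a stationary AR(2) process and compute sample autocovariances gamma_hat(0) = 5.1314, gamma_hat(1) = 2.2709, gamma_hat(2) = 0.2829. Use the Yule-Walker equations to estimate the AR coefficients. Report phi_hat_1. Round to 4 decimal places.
\hat\phi_{1} = 0.5200

The Yule-Walker equations for an AR(p) process read, in matrix form,
  Gamma_p phi = r_p,   with   (Gamma_p)_{ij} = gamma(|i - j|),
                       (r_p)_i = gamma(i),   i,j = 1..p.
Substitute the sample gammas (Toeplitz matrix and right-hand side of size 2):
  Gamma_p = [[5.1314, 2.2709], [2.2709, 5.1314]]
  r_p     = [2.2709, 0.2829]
Written out:
  5.1314 phi_1 + 2.2709 phi_2 = 2.2709
  2.2709 phi_1 + 5.1314 phi_2 = 0.2829
Solve by Cramer's rule:
  det = gamma(0)^2 - gamma(1)^2 = (5.1314)^2 - (2.2709)^2 = 26.33126596 - 5.15698681 = 21.17427915
  phi_hat_1 = [gamma(1) gamma(0) - gamma(1) gamma(2)] / det = [(2.2709)(5.1314) - (2.2709)(0.2829)] / 21.17427915 = 11.01045865 / 21.17427915 = 0.52
  phi_hat_2 = [gamma(0) gamma(2) - gamma(1)^2] / det = [(5.1314)(0.2829) - (2.2709)^2] / 21.17427915 = -3.70531375 / 21.17427915 = -0.175
So phi_hat = [0.5200, -0.1750].
Therefore phi_hat_1 = 0.5200.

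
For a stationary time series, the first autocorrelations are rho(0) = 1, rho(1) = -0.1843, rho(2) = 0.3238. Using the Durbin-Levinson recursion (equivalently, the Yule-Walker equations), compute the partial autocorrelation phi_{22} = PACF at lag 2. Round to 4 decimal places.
\phi_{22} = 0.3000

The PACF at lag k is phi_{kk}, the last component of the solution
to the Yule-Walker system G_k phi = r_k where
  (G_k)_{ij} = rho(|i - j|), (r_k)_i = rho(i), i,j = 1..k.
Equivalently, Durbin-Levinson gives phi_{kk} iteratively:
  phi_{11} = rho(1)
  phi_{kk} = [rho(k) - sum_{j=1..k-1} phi_{k-1,j} rho(k-j)]
            / [1 - sum_{j=1..k-1} phi_{k-1,j} rho(j)],
  phi_{k,j} = phi_{k-1,j} - phi_{kk} phi_{k-1,k-j},  j = 1..k-1.
Step k = 1:
  phi_11 = rho(1) = -0.1843.
Step k = 2:
  phi_22 = [rho(2) - phi_11 rho(1)] / [1 - phi_11 rho(1)] = [0.3238 - (-0.1843)(-0.1843)] / [1 - (-0.1843)(-0.1843)]
         = 0.28983351 / 0.96603351 = 0.3.
Therefore phi_{22} = 0.3000.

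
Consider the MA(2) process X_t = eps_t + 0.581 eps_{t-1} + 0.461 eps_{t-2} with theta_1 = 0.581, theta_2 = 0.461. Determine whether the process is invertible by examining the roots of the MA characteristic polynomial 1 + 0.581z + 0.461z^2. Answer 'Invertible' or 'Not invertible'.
\text{Invertible}

The MA(q) characteristic polynomial is P(z) = 1 + 0.581z + 0.461z^2.
Invertibility requires all roots to lie outside the unit circle, i.e. |z| > 1 for every root.
Set 1 + (0.581) z + (0.461) z^2 = 0, i.e. a z^2 + b z + c = 0 with a = 0.461, b = 0.581, c = 1.
Discriminant D = b^2 - 4ac = (0.581)^2 - 4*(0.461)*1 = 0.337561 - (1.844) = -1.506439.
D < 0, so the roots are the complex-conjugate pair z = (-b +/- i sqrt(-D)) / (2a) = -0.6302 +/- 1.3312i.
For a conjugate pair |z|^2 = z * conj(z) = (product of roots) = c/a = 1/(0.461) = 2.169197, so |z| = sqrt(2.169197) = 1.4728 for both roots.
Moduli of all roots: 1.4728, 1.4728.
All moduli strictly greater than 1? Yes.
Verdict: Invertible.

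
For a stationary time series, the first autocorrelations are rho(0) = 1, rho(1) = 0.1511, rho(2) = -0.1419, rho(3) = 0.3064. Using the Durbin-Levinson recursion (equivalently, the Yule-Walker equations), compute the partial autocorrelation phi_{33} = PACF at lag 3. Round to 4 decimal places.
\phi_{33} = 0.3760

The PACF at lag k is phi_{kk}, the last component of the solution
to the Yule-Walker system G_k phi = r_k where
  (G_k)_{ij} = rho(|i - j|), (r_k)_i = rho(i), i,j = 1..k.
Equivalently, Durbin-Levinson gives phi_{kk} iteratively:
  phi_{11} = rho(1)
  phi_{kk} = [rho(k) - sum_{j=1..k-1} phi_{k-1,j} rho(k-j)]
            / [1 - sum_{j=1..k-1} phi_{k-1,j} rho(j)],
  phi_{k,j} = phi_{k-1,j} - phi_{kk} phi_{k-1,k-j},  j = 1..k-1.
Step k = 1:
  phi_11 = rho(1) = 0.1511.
Step k = 2:
  phi_22 = [rho(2) - phi_11 rho(1)] / [1 - phi_11 rho(1)] = [-0.1419 - (0.1511)(0.1511)] / [1 - (0.1511)(0.1511)]
         = -0.16473121 / 0.97716879 = -0.16858.
  Update: phi_21 = phi_11 - phi_22 phi_11 = 0.1511 - (-0.16858)(0.1511) = 0.176572.
Step k = 3:
  phi_33 = [rho(3) - phi_21 rho(2) - phi_22 rho(1)] / [1 - phi_21 rho(1) - phi_22 rho(2)]
    numerator   = 0.3064 - (0.176572)(-0.1419) - (-0.16858)(0.1511) = 0.35692808
    denominator = 1 - (0.176572)(0.1511) - (-0.16858)(-0.1419) = 0.94939839
  phi_33 = 0.35692808 / 0.94939839 = 0.376.
Therefore phi_{33} = 0.3760.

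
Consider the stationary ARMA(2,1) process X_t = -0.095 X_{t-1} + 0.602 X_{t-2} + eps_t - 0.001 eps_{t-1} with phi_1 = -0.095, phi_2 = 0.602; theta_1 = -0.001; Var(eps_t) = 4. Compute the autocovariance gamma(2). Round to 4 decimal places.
\gamma(2) = 4.1587

Multiply the model equation by X_{t-k} and take expectations. With theta_0 = psi_0 = 1 and psi_j the MA(infinity) weights, this gives
  gamma(k) - sum_i phi_i gamma(k-i) = c_k,
  c_k = sigma^2 * sum_{j=k..q} theta_j psi_{j-k}   (c_k = 0 for k > q),
using gamma(-m) = gamma(m).
psi-weights needed (psi_j = theta_j + sum_i phi_i psi_{j-i}):
  psi_1 = theta_1 + phi_1 = -0.001 + (-0.095) = -0.096
Right-hand sides:
  c_0 = sigma^2 (1 + theta_1 psi_1) = 4 * (1 + (-0.001)(-0.096)) = 4 * 1.000096 = 4.000384
  c_1 = sigma^2 theta_1 = 4 * (-0.001) = -0.004
  c_2 = 0
Equations for k = 0, 1, 2 (AR order 2, c_2 = 0):
  (E0) gamma(0) = phi_1 gamma(1) + phi_2 gamma(2) + c_0
  (E1) gamma(1) = phi_1 gamma(0) + phi_2 gamma(1) + c_1
  (E2) gamma(2) = phi_1 gamma(1) + phi_2 gamma(0)
From (E1): gamma(1) = A gamma(0) + B with
  A = phi_1 / (1 - phi_2) = -0.095 / 0.398 = -0.238693,   B = c_1 / (1 - phi_2) = -0.004 / 0.398 = -0.01005.
Insert (E2) into (E0): gamma(0) (1 - phi_2^2) = phi_1 (1 + phi_2) gamma(1) + c_0.
  phi_1 (1 + phi_2) = (-0.095)(1.602) = -0.15219,   1 - phi_2^2 = 0.637596.
Replace gamma(1) by A gamma(0) + B and collect gamma(0):
  gamma(0) [0.637596 - (-0.15219)(-0.238693)] = (-0.15219)(-0.01005) + 4.000384
  gamma(0) * 0.601269 = 4.001914
  gamma(0) = 4.001914 / 0.601269 = 6.655776.
  gamma(1) = A gamma(0) + B = (-0.238693)(6.655776) + (-0.01005) = -1.598741.
  gamma(2) = phi_1 gamma(1) + phi_2 gamma(0) = (-0.095)(-1.598741) + (0.602)(6.655776) = 4.158658.
Therefore gamma(2) = 4.1587 (to 4 decimal places).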